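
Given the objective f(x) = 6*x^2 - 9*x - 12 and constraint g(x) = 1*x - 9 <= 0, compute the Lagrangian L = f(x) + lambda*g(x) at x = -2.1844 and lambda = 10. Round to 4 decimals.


Step 1: Evaluate f(x).
f(-2.1844) = 6*(-2.1844)^2 - 9*(-2.1844) - 12 = 36.2892
Step 2: Evaluate g(x).
g(-2.1844) = 1*-2.1844 - 9 = -11.1844
Step 3: Compute Lagrangian.
L = 36.2892 + 10*-11.1844 = -75.5548


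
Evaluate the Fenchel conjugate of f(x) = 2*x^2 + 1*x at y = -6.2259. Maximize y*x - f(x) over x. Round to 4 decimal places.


f*(y) = sup_x {y*x - a*x^2 - b*x} = sup_x {(y-b)*x - a*x^2}
FOC: (y - b) - 2a*x = 0 => x* = (y - b)/(2a)
x* = (-6.2259 - 1)/(2*2) = -1.8065
f*(-6.2259) = (y-b)^2/(4a) = (-6.2259 - 1)^2/(4*2)
= 52.2136/8 = 6.5267


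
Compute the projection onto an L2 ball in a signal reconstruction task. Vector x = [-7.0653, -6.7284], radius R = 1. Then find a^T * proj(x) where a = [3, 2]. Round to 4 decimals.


Step 1: Compute ||x|| (intermediates to 6 decimals).
||x|| = sqrt((-7.0653)^2 + (-6.7284)^2) = 9.756528
Step 2: Project.
Since ||x|| > R, scale = R/||x|| = 1/9.756528 = 0.102495, proj(x) = scale * x
proj(x) = [-0.724158, -0.689627]
Step 3: Dot product.
a^T * proj(x) = 3*(-0.724158) + 2*(-0.689627) = -3.5517


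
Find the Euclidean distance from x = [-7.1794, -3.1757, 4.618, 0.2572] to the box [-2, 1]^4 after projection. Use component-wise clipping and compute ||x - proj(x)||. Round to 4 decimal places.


Project each component onto [-2, 1].
clip(-7.1794) = -2.0, clip(-3.1757) = -2.0, clip(4.618) = 1.0, clip(0.2572) = 0.2572
Projection = [-2.0, -2.0, 1.0, 0.2572]
Squared diffs: [26.8262, 1.3823, 13.0899, 0.0]
Distance = sqrt(41.2984) = 6.4264


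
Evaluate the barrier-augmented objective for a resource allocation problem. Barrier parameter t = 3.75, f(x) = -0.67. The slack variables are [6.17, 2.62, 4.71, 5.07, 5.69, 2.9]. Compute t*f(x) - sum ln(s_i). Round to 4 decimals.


Step 1: Compute log-barrier.
ln values: [1.8197, 0.9632, 1.5497, 1.6233, 1.7387, 1.0647]
phi = -(1.8197 + 0.9632 + 1.5497 + 1.6233 + 1.7387 + 1.0647) = -8.7593
Step 2: Compute augmented objective.
t*f(x) = 3.75*-0.67 = -2.5125
Total = -2.5125 - 8.7593 = -11.2718


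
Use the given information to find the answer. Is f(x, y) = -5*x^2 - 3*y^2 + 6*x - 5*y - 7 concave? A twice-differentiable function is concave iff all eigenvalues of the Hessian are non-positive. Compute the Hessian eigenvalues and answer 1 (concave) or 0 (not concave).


The Hessian of f(x,y) = -5*x^2 - 3*y^2 + 6*x - 5*y - 7 is:
H = [[-10, 0], [0, -6]]
Trace = -10 - 6 = -16
Determinant = -10*-6 - (0)^2 = 60
Discriminant = (-16)^2 - 4*60 = 16.0
Eigenvalues: lambda_1 = -10.0, lambda_2 = -6.0
The function is concave.

1


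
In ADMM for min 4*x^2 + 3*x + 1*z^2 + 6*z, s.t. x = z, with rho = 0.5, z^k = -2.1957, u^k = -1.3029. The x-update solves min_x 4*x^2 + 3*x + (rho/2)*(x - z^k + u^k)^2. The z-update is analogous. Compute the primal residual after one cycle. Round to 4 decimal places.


ADMM iteration with rho = 0.5, z^k = -2.1957, u^k = -1.3029
Step 1: x-update.
Minimize 4*x^2 + 3*x + (0.5/2)*(x + 2.1957 - 1.3029)^2
FOC: (2*4 + 0.5)*x = -3 + 0.5*(-2.1957 + 1.3029)
x^{k+1} = -0.4055
Step 2: z-update.
Minimize 1*z^2 + 6*z + (0.5/2)*(-0.4055 - z - 1.3029)^2
FOC: (2*1 + 0.5)*z = -6 + 0.5*(-0.4055 - 1.3029)
z^{k+1} = -2.7417
Step 3: u-update.
u^{k+1} = -1.3029 - 0.4055 + 2.7417 = 1.0333
Step 4: Primal residual = |-0.4055 + 2.7417| = 2.3362


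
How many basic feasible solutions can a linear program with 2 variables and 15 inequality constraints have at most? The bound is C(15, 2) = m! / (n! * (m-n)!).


Each vertex corresponds to some choice of n active constraints out of m, so the number of vertices is at most C(m, n) = m! / (n!(m-n)!).
m = 15, n = 2
Numerator: 15 * 14
Denominator: 2! = 2
C(15, 2) = 105


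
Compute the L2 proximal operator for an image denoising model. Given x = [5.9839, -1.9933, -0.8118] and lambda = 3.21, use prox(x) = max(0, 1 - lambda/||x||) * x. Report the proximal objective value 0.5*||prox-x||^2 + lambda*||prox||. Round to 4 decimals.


Step 1: Compute ||x||.
||x|| = 6.3592
Step 2: Compute scaling factor.
scale = max(0, 1 - 3.21/6.3592) = 0.4952
Step 3: prox(x) = [2.9633, -0.9871, -0.402]
||prox(x)|| = 3.1492
Step 4: Proximal objective.
0.5*||prox-x||^2 = 5.1521
lambda*||prox|| = 10.1089
Total = 15.261


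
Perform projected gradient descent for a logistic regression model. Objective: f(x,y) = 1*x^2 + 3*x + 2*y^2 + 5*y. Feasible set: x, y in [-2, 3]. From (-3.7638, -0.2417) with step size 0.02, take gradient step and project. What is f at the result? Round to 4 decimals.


Step 1: Compute gradient at (-3.7638, -0.2417).
grad_x = 2*1*-3.7638 + 3 = -4.5276
grad_y = 2*2*-0.2417 + 5 = 4.0332
Step 2: Gradient step.
x_raw = -3.7638 - 0.02*-4.5276 = -3.6732
y_raw = -0.2417 - 0.02*4.0332 = -0.3224
Step 3: Project onto [-2, 3].
x_proj = clip(-3.6732) = -2.0
y_proj = clip(-0.3224) = -0.3224
Step 4: Evaluate f.
f(-2.0, -0.3224) = -3.404


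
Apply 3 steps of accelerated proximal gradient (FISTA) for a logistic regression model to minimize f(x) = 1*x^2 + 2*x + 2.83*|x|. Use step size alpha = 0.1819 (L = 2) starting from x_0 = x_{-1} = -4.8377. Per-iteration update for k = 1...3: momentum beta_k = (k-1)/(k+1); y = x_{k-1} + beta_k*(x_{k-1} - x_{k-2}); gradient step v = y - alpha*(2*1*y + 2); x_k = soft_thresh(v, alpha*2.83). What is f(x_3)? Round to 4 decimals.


FISTA on f(x) = 1*x^2 + 2*x + 2.83*|x|
L = 2, alpha = 0.1819
Iteration 1: beta = 0.0, y = -4.8377 + 0.0*(-4.8377 + 4.8377) = -4.8377
  grad(y) = -7.6754, v = y - alpha*grad = -3.4415
  prox(v) = soft_thresh(-3.4415, 0.5148) = -2.9268
Iteration 2: beta = 0.3333, y = -2.9268 + 0.3333*(-2.9268 + 4.8377) = -2.2898
  grad(y) = -2.5796, v = y - alpha*grad = -1.8206
  prox(v) = soft_thresh(-1.8206, 0.5148) = -1.3058
Iteration 3: beta = 0.5, y = -1.3058 + 0.5*(-1.3058 + 2.9268) = -0.4953
  grad(y) = 1.0094, v = y - alpha*grad = -0.6789
  prox(v) = soft_thresh(-0.6789, 0.5148) = -0.1641
f(x_3) = 1*(-0.1641)^2 + 2*(-0.1641) + 2.83*|-0.1641| = 0.1632


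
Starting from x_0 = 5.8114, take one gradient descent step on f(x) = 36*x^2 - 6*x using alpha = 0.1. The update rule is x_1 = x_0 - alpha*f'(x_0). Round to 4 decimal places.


We compute the gradient at x_0 and apply the update.
f'(x) = 72*x - 6
f'(5.8114) = 72*5.8114 - 6 = 412.4208
x_1 = 5.8114 - 0.1*412.4208 = -35.4307


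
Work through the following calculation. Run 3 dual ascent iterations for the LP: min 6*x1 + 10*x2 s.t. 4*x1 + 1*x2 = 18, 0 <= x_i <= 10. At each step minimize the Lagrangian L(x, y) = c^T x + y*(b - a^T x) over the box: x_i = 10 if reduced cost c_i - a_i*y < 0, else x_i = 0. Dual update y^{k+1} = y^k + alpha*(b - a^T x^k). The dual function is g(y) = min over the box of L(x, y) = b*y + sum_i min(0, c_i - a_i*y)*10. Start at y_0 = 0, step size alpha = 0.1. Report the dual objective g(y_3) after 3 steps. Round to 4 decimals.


Dual ascent for LP: min 6*x1 + 10*x2, 4*x1 + 1*x2 = 18, 0 <= x_i <= 10
Step 1: y^k = 0.0, reduced costs: (6.0, 10.0)
  x^k = (0.0, 0.0), subgradient = b - a^T x = 18.0
  y^{k+1} = 0.0 + 0.1*18.0 = 1.8
Step 2: y^k = 1.8, reduced costs: (-1.2, 8.2)
  x^k = (10.0, 0.0), subgradient = b - a^T x = -22.0
  y^{k+1} = 1.8 + 0.1*-22.0 = -0.4
Step 3: y^k = -0.4, reduced costs: (7.6, 10.4)
  x^k = (0.0, 0.0), subgradient = b - a^T x = 18.0
  y^{k+1} = -0.4 + 0.1*18.0 = 1.4
Dual objective at y_3 = 1.4: reduced costs (0.4, 8.6), box minimizer x = (0.0, 0.0)
g(y_3) = b*y + (c1 - a1*y)*x1 + (c2 - a2*y)*x2 = 18*1.4 + 0.4*0.0 + 8.6*0.0 = 25.2 + 0.0 + 0.0 = 25.2


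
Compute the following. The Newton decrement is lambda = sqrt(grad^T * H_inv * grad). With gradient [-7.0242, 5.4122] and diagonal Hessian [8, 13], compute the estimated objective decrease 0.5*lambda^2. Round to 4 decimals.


Step 1: H is diagonal, so H^(-1) * g = [-0.878, 0.4163].
Step 2: g^T H^(-1) g = sum_i g_i^2 / H_ii
  = (-7.0242)^2/8 + (5.4122)^2/13
  = 6.1674 + 2.2532 = 8.4206
Step 3: Objective decrease = 0.5 * g^T H^(-1) g = 4.2103


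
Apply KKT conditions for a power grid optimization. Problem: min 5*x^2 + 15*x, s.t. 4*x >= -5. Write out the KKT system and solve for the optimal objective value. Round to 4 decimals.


Step 1: Try lambda = 0 (constraint inactive).
x_unc = -15/(2*5) = -1.5
Check: 4*-1.5 = -6.0 < -5 -- violated!
Step 2: Constraint must be active: 4*x = -5
x* = -5/4 = -1.25
lambda = (2*5*(-1.25) + 15)/4 = 0.625
Step 3: Compute optimal value.
f(x*) = 5*(-1.25)^2 + 15*(-1.25) = -10.9375


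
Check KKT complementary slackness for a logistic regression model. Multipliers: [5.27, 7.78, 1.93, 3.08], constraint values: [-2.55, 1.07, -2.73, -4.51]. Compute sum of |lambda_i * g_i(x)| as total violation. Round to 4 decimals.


KKT complementary slackness check:
lambda_1 * g_1 = 5.27 * -2.55 = -13.4385
lambda_2 * g_2 = 7.78 * 1.07 = 8.3246
lambda_3 * g_3 = 1.93 * -2.73 = -5.2689
lambda_4 * g_4 = 3.08 * -4.51 = -13.8908
Total violation = 13.4385 + 8.3246 + 5.2689 + 13.8908 = 40.9228


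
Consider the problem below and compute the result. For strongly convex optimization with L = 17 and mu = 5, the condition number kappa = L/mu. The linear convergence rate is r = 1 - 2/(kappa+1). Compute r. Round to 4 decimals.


Step 1: Compute the condition number.
kappa = L/mu = 17/5 = 3.4
Step 2: Compute the convergence rate.
r = 1 - 2/(kappa + 1) = 1 - 2*mu/(L + mu) = (L - mu)/(L + mu) = 12/22 = 0.5455


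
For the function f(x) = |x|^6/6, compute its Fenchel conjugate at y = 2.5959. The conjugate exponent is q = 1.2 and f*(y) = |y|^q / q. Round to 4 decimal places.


The conjugate exponent q satisfies 1/p + 1/q = 1.
p = 6, so q = 6/(6 - 1) = 1.2
|y|^q = 2.5959^1.2 = 3.1416
f*(2.5959) = 3.1416 / 1.2 = 2.618


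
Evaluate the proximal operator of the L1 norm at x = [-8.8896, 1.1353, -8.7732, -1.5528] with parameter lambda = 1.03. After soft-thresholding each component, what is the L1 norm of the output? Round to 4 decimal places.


Soft-thresholding with lambda = 1.03:
prox(-8.8896) = sign(-8.8896)*max(|-8.8896| - 1.03, 0) = -7.8596
prox(1.1353) = sign(1.1353)*max(|1.1353| - 1.03, 0) = 0.1053
prox(-8.7732) = sign(-8.7732)*max(|-8.7732| - 1.03, 0) = -7.7432
prox(-1.5528) = sign(-1.5528)*max(|-1.5528| - 1.03, 0) = -0.5228
prox(x) = [-7.8596, 0.1053, -7.7432, -0.5228]
||prox(x)||_1 = 7.8596 + 0.1053 + 7.7432 + 0.5228 = 16.2309


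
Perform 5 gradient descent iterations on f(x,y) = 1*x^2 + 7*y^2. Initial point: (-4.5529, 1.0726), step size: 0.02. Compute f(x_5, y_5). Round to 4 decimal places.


Gradient descent on f(x,y) = 1*x^2 + 7*y^2.
Starting point: (-4.5529, 1.0726), alpha = 0.02
Step 1: grad_x = 2*1*-4.5529 = -9.1058, grad_y = 2*7*1.0726 = 15.0164
  x_1 = -4.5529 - 0.02*-9.1058 = -4.3708
  y_1 = 1.0726 - 0.02*15.0164 = 0.7723
Step 2: grad_x = 2*1*-4.3708 = -8.7416, grad_y = 2*7*0.7723 = 10.8118
  x_2 = -4.3708 - 0.02*-8.7416 = -4.196
  y_2 = 0.7723 - 0.02*10.8118 = 0.556
Step 3: grad_x = 2*1*-4.196 = -8.3919, grad_y = 2*7*0.556 = 7.7845
  x_3 = -4.196 - 0.02*-8.3919 = -4.0281
  y_3 = 0.556 - 0.02*7.7845 = 0.4003
Step 4: grad_x = 2*1*-4.0281 = -8.0562, grad_y = 2*7*0.4003 = 5.6048
  x_4 = -4.0281 - 0.02*-8.0562 = -3.867
  y_4 = 0.4003 - 0.02*5.6048 = 0.2882
Step 5: grad_x = 2*1*-3.867 = -7.734, grad_y = 2*7*0.2882 = 4.0355
  x_5 = -3.867 - 0.02*-7.734 = -3.7123
  y_5 = 0.2882 - 0.02*4.0355 = 0.2075
f(-3.7123, 0.2075) = 1*(-3.7123)^2 + 7*0.2075^2 = 14.0828


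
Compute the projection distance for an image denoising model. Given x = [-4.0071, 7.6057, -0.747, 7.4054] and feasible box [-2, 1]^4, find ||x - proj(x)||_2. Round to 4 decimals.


Project each component onto [-2, 1].
clip(-4.0071) = -2.0, clip(7.6057) = 1.0, clip(-0.747) = -0.747, clip(7.4054) = 1.0
Projection = [-2.0, 1.0, -0.747, 1.0]
Squared diffs: [4.0285, 43.6353, 0.0, 41.0291]
Distance = sqrt(88.6929) = 9.4177


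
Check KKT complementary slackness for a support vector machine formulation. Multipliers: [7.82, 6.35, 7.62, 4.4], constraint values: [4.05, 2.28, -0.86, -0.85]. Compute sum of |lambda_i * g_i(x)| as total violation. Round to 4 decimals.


KKT complementary slackness check:
lambda_1 * g_1 = 7.82 * 4.05 = 31.671
lambda_2 * g_2 = 6.35 * 2.28 = 14.478
lambda_3 * g_3 = 7.62 * -0.86 = -6.5532
lambda_4 * g_4 = 4.4 * -0.85 = -3.74
Total violation = 31.671 + 14.478 + 6.5532 + 3.74 = 56.4422


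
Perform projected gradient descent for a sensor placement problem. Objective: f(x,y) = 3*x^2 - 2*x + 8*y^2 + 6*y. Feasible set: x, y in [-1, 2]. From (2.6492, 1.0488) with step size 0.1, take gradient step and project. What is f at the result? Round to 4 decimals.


Step 1: Compute gradient at (2.6492, 1.0488).
grad_x = 2*3*2.6492 - 2 = 13.8952
grad_y = 2*8*1.0488 + 6 = 22.7808
Step 2: Gradient step.
x_raw = 2.6492 - 0.1*13.8952 = 1.2597
y_raw = 1.0488 - 0.1*22.7808 = -1.2293
Step 3: Project onto [-1, 2].
x_proj = clip(1.2597) = 1.2597
y_proj = clip(-1.2293) = -1.0
Step 4: Evaluate f.
f(1.2597, -1.0) = 4.241


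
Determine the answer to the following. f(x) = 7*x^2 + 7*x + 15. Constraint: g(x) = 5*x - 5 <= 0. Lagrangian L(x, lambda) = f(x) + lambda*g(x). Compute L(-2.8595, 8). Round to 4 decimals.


Step 1: Evaluate f(x).
f(-2.8595) = 7*(-2.8595)^2 + 7*(-2.8595) + 15 = 52.2207
Step 2: Evaluate g(x).
g(-2.8595) = 5*-2.8595 - 5 = -19.2975
Step 3: Compute Lagrangian.
L = 52.2207 + 8*-19.2975 = -102.1593


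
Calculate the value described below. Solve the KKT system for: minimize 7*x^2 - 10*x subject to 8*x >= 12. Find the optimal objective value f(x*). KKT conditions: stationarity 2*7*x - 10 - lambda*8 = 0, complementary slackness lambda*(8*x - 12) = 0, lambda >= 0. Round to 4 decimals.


Step 1: Try lambda = 0 (constraint inactive).
x_unc = 10/(2*7) = 0.7143
Check: 8*0.7143 = 5.7144 < 12 -- violated!
Step 2: Constraint must be active: 8*x = 12
x* = 12/8 = 1.5
lambda = (2*7*1.5 - 10)/8 = 1.375
Step 3: Compute optimal value.
f(x*) = 7*1.5^2 - 10*1.5 = 0.75


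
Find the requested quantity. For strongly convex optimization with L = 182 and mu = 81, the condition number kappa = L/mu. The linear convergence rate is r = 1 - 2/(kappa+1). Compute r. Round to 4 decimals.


Step 1: Compute the condition number.
kappa = L/mu = 182/81 = 2.2469
Step 2: Compute the convergence rate.
r = 1 - 2/(kappa + 1) = 1 - 2*mu/(L + mu) = (L - mu)/(L + mu) = 101/263 = 0.384


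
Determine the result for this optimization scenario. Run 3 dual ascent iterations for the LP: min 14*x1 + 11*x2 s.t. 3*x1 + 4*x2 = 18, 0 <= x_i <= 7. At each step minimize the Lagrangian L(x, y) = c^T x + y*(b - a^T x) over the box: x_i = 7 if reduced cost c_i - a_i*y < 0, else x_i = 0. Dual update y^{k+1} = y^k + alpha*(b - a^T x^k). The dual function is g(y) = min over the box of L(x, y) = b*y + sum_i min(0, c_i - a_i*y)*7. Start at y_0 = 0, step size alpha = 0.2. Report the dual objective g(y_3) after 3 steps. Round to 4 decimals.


Dual ascent for LP: min 14*x1 + 11*x2, 3*x1 + 4*x2 = 18, 0 <= x_i <= 7
Step 1: y^k = 0.0, reduced costs: (14.0, 11.0)
  x^k = (0.0, 0.0), subgradient = b - a^T x = 18.0
  y^{k+1} = 0.0 + 0.2*18.0 = 3.6
Step 2: y^k = 3.6, reduced costs: (3.2, -3.4)
  x^k = (0.0, 7.0), subgradient = b - a^T x = -10.0
  y^{k+1} = 3.6 + 0.2*-10.0 = 1.6
Step 3: y^k = 1.6, reduced costs: (9.2, 4.6)
  x^k = (0.0, 0.0), subgradient = b - a^T x = 18.0
  y^{k+1} = 1.6 + 0.2*18.0 = 5.2
Dual objective at y_3 = 5.2: reduced costs (-1.6, -9.8), box minimizer x = (7.0, 7.0)
g(y_3) = b*y + (c1 - a1*y)*x1 + (c2 - a2*y)*x2 = 18*5.2 + (-1.6)*7.0 + (-9.8)*7.0 = 93.6 - 11.2 - 68.6 = 13.8


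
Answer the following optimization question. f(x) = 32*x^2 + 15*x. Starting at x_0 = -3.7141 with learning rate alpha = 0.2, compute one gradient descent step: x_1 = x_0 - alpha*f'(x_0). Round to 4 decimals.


We compute the gradient at x_0 and apply the update.
f'(x) = 64*x + 15
f'(-3.7141) = 64*-3.7141 + 15 = -222.7024
x_1 = -3.7141 - 0.2*-222.7024 = 40.8264


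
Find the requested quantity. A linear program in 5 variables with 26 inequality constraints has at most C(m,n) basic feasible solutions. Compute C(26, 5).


Each vertex corresponds to some choice of n active constraints out of m, so the number of vertices is at most C(m, n) = m! / (n!(m-n)!).
m = 26, n = 5
Numerator: 26 * 25 * 24 * 23 * 22
Denominator: 5! = 120
C(26, 5) = 65780


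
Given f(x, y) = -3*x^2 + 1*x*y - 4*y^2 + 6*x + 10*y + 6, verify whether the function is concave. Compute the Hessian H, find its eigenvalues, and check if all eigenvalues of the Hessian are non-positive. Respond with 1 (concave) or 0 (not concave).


The Hessian of f(x,y) = -3*x^2 + 1*x*y - 4*y^2 + 6*x + 10*y + 6 is:
H = [[-6, 1], [1, -8]]
Trace = -6 - 8 = -14
Determinant = -6*-8 - (1)^2 = 47
Discriminant = (-14)^2 - 4*47 = 8.0
Eigenvalues: lambda_1 = -8.4142, lambda_2 = -5.5858
The function is concave.

1


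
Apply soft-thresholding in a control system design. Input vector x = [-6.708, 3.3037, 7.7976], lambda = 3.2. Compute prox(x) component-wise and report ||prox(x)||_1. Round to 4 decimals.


Soft-thresholding with lambda = 3.2:
prox(-6.708) = sign(-6.708)*max(|-6.708| - 3.2, 0) = -3.508
prox(3.3037) = sign(3.3037)*max(|3.3037| - 3.2, 0) = 0.1037
prox(7.7976) = sign(7.7976)*max(|7.7976| - 3.2, 0) = 4.5976
prox(x) = [-3.508, 0.1037, 4.5976]
||prox(x)||_1 = 3.508 + 0.1037 + 4.5976 = 8.2093


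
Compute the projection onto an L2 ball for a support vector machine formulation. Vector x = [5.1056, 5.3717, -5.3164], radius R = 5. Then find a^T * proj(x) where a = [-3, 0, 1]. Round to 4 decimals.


Step 1: Compute ||x|| (intermediates to 6 decimals).
||x|| = sqrt(5.1056^2 + 5.3717^2 + (-5.3164)^2) = 9.120659
Step 2: Project.
Since ||x|| > R, scale = R/||x|| = 5/9.120659 = 0.548206, proj(x) = scale * x
proj(x) = [2.798921, 2.944798, -2.914482]
Step 3: Dot product.
a^T * proj(x) = -3*2.798921 + 0*2.944798 + 1*(-2.914482) = -11.3112


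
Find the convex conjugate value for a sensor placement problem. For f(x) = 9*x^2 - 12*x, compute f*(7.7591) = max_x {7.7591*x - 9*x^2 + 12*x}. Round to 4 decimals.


f*(y) = sup_x {y*x - a*x^2 - b*x} = sup_x {(y-b)*x - a*x^2}
FOC: (y - b) - 2a*x = 0 => x* = (y - b)/(2a)
x* = (7.7591 + 12)/(2*9) = 1.0977
f*(7.7591) = (y-b)^2/(4a) = (7.7591 + 12)^2/(4*9)
= 390.422/36 = 10.8451


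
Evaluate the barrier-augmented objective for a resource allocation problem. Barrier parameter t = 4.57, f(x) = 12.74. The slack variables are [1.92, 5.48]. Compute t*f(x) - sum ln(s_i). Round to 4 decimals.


Step 1: Compute log-barrier.
ln values: [0.6523, 1.7011]
phi = -(0.6523 + 1.7011) = -2.3534
Step 2: Compute augmented objective.
t*f(x) = 4.57*12.74 = 58.2218
Total = 58.2218 - 2.3534 = 55.8684


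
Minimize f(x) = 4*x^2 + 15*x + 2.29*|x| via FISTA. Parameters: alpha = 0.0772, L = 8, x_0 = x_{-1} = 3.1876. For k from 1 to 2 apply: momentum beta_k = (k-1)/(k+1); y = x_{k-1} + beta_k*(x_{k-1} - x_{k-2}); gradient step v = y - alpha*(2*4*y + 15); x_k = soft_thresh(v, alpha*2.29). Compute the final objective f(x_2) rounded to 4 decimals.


FISTA on f(x) = 4*x^2 + 15*x + 2.29*|x|
L = 8, alpha = 0.0772
Iteration 1: beta = 0.0, y = 3.1876 + 0.0*(3.1876 - 3.1876) = 3.1876
  grad(y) = 40.5008, v = y - alpha*grad = 0.0609
  prox(v) = soft_thresh(0.0609, 0.1768) = 0.0
Iteration 2: beta = 0.3333, y = 0.0 + 0.3333*(0.0 - 3.1876) = -1.0625
  grad(y) = 6.4997, v = y - alpha*grad = -1.5643
  prox(v) = soft_thresh(-1.5643, 0.1768) = -1.3875
f(x_2) = 4*(-1.3875)^2 + 15*(-1.3875) + 2.29*|-1.3875| = -9.9345


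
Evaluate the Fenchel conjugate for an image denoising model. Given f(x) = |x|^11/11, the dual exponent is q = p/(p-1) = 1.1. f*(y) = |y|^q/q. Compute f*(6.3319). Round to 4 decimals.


The conjugate exponent q satisfies 1/p + 1/q = 1.
p = 11, so q = 11/(11 - 1) = 1.1
|y|^q = 6.3319^1.1 = 7.6153
f*(6.3319) = 7.6153 / 1.1 = 6.923


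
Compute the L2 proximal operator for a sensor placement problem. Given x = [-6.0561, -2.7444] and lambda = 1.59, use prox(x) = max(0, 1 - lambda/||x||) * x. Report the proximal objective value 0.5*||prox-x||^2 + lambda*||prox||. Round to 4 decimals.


Step 1: Compute ||x||.
||x|| = 6.6489
Step 2: Compute scaling factor.
scale = max(0, 1 - 1.59/6.6489) = 0.7609
Step 3: prox(x) = [-4.6079, -2.0881]
||prox(x)|| = 5.0589
Step 4: Proximal objective.
0.5*||prox-x||^2 = 1.2641
lambda*||prox|| = 8.0437
Total = 9.3077


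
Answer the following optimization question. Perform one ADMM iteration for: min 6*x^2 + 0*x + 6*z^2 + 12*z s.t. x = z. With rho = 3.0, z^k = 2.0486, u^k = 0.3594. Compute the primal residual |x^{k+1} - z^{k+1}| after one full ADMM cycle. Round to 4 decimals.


ADMM iteration with rho = 3.0, z^k = 2.0486, u^k = 0.3594
Step 1: x-update.
Minimize 6*x^2 + 0*x + (3.0/2)*(x - 2.0486 + 0.3594)^2
FOC: (2*6 + 3.0)*x = 0 + 3.0*(2.0486 - 0.3594)
x^{k+1} = 0.3378
Step 2: z-update.
Minimize 6*z^2 + 12*z + (3.0/2)*(0.3378 - z + 0.3594)^2
FOC: (2*6 + 3.0)*z = -12 + 3.0*(0.3378 + 0.3594)
z^{k+1} = -0.6606
Step 3: u-update.
u^{k+1} = 0.3594 + 0.3378 + 0.6606 = 1.3578
Step 4: Primal residual = |0.3378 + 0.6606| = 0.9984


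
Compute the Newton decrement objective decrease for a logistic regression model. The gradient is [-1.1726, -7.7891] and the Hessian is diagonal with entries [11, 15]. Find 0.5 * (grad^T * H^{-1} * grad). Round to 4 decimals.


Step 1: H is diagonal, so H^(-1) * g = [-0.1066, -0.5193].
Step 2: g^T H^(-1) g = sum_i g_i^2 / H_ii
  = (-1.1726)^2/11 + (-7.7891)^2/15
  = 0.125 + 4.0447 = 4.1697
Step 3: Objective decrease = 0.5 * g^T H^(-1) g = 2.0848


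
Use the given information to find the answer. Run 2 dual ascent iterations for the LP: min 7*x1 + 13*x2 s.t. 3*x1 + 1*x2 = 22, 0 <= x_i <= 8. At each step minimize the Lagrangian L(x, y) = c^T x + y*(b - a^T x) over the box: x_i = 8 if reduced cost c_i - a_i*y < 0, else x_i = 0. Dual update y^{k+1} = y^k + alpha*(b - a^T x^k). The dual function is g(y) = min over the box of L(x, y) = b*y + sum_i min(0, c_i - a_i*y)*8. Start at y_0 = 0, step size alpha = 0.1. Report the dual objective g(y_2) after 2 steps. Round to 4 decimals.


Dual ascent for LP: min 7*x1 + 13*x2, 3*x1 + 1*x2 = 22, 0 <= x_i <= 8
Step 1: y^k = 0.0, reduced costs: (7.0, 13.0)
  x^k = (0.0, 0.0), subgradient = b - a^T x = 22.0
  y^{k+1} = 0.0 + 0.1*22.0 = 2.2
Step 2: y^k = 2.2, reduced costs: (0.4, 10.8)
  x^k = (0.0, 0.0), subgradient = b - a^T x = 22.0
  y^{k+1} = 2.2 + 0.1*22.0 = 4.4
Dual objective at y_2 = 4.4: reduced costs (-6.2, 8.6), box minimizer x = (8.0, 0.0)
g(y_2) = b*y + (c1 - a1*y)*x1 + (c2 - a2*y)*x2 = 22*4.4 + (-6.2)*8.0 + 8.6*0.0 = 96.8 - 49.6 + 0.0 = 47.2


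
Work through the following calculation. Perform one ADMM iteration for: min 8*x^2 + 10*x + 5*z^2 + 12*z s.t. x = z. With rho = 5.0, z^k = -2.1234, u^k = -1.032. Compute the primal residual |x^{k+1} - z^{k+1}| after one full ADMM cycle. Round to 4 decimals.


ADMM iteration with rho = 5.0, z^k = -2.1234, u^k = -1.032
Step 1: x-update.
Minimize 8*x^2 + 10*x + (5.0/2)*(x + 2.1234 - 1.032)^2
FOC: (2*8 + 5.0)*x = -10 + 5.0*(-2.1234 + 1.032)
x^{k+1} = -0.736
Step 2: z-update.
Minimize 5*z^2 + 12*z + (5.0/2)*(-0.736 - z - 1.032)^2
FOC: (2*5 + 5.0)*z = -12 + 5.0*(-0.736 - 1.032)
z^{k+1} = -1.3893
Step 3: u-update.
u^{k+1} = -1.032 - 0.736 + 1.3893 = -0.3787
Step 4: Primal residual = |-0.736 + 1.3893| = 0.6533


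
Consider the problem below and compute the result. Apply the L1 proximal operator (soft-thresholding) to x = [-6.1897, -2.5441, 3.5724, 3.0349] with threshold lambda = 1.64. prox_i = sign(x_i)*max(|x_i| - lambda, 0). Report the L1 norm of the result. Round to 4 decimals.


Soft-thresholding with lambda = 1.64:
prox(-6.1897) = sign(-6.1897)*max(|-6.1897| - 1.64, 0) = -4.5497
prox(-2.5441) = sign(-2.5441)*max(|-2.5441| - 1.64, 0) = -0.9041
prox(3.5724) = sign(3.5724)*max(|3.5724| - 1.64, 0) = 1.9324
prox(3.0349) = sign(3.0349)*max(|3.0349| - 1.64, 0) = 1.3949
prox(x) = [-4.5497, -0.9041, 1.9324, 1.3949]
||prox(x)||_1 = 4.5497 + 0.9041 + 1.9324 + 1.3949 = 8.7811


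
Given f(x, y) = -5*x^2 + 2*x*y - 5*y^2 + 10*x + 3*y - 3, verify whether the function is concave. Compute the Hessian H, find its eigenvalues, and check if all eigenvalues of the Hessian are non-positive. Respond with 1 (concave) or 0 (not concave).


The Hessian of f(x,y) = -5*x^2 + 2*x*y - 5*y^2 + 10*x + 3*y - 3 is:
H = [[-10, 2], [2, -10]]
Trace = -10 - 10 = -20
Determinant = -10*-10 - (2)^2 = 96
Discriminant = (-20)^2 - 4*96 = 16.0
Eigenvalues: lambda_1 = -12.0, lambda_2 = -8.0
The function is concave.

1


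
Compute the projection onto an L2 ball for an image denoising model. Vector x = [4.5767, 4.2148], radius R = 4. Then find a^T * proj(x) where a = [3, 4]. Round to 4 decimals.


Step 1: Compute ||x|| (intermediates to 6 decimals).
||x|| = sqrt(4.5767^2 + 4.2148^2) = 6.221794
Step 2: Project.
Since ||x|| > R, scale = R/||x|| = 4/6.221794 = 0.642901, proj(x) = scale * x
proj(x) = [2.942365, 2.709699]
Step 3: Dot product.
a^T * proj(x) = 3*2.942365 + 4*2.709699 = 19.6659


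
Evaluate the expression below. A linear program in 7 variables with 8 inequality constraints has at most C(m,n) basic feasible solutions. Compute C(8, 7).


Each vertex corresponds to some choice of n active constraints out of m, so the number of vertices is at most C(m, n) = m! / (n!(m-n)!).
m = 8, n = 7
Numerator: 8 * 7 * 6 * 5 * 4 * 3 * 2
Denominator: 7! = 5040
C(8, 7) = 8


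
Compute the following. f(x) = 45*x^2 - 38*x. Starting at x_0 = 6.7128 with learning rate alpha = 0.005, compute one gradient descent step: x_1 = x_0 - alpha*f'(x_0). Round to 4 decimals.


We compute the gradient at x_0 and apply the update.
f'(x) = 90*x - 38
f'(6.7128) = 90*6.7128 - 38 = 566.152
x_1 = 6.7128 - 0.005*566.152 = 3.882


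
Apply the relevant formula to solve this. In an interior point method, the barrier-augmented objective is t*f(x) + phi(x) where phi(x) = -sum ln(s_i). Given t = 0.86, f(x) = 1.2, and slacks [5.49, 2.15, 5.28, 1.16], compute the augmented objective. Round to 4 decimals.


Step 1: Compute log-barrier.
ln values: [1.7029, 0.7655, 1.6639, 0.1484]
phi = -(1.7029 + 0.7655 + 1.6639 + 0.1484) = -4.2807
Step 2: Compute augmented objective.
t*f(x) = 0.86*1.2 = 1.032
Total = 1.032 - 4.2807 = -3.2487


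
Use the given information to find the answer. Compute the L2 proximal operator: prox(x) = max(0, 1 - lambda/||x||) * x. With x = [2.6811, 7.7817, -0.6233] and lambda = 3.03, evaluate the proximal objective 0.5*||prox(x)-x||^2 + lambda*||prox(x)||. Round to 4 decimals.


Step 1: Compute ||x||.
||x|| = 8.2542
Step 2: Compute scaling factor.
scale = max(0, 1 - 3.03/8.2542) = 0.6329
Step 3: prox(x) = [1.6969, 4.9251, -0.3945]
||prox(x)|| = 5.2242
Step 4: Proximal objective.
0.5*||prox-x||^2 = 4.5905
lambda*||prox|| = 15.8293
Total = 20.4197


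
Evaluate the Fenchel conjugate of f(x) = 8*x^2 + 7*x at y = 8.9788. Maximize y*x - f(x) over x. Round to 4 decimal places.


f*(y) = sup_x {y*x - a*x^2 - b*x} = sup_x {(y-b)*x - a*x^2}
FOC: (y - b) - 2a*x = 0 => x* = (y - b)/(2a)
x* = (8.9788 - 7)/(2*8) = 0.1237
f*(8.9788) = (y-b)^2/(4a) = (8.9788 - 7)^2/(4*8)
= 3.9156/32 = 0.1224


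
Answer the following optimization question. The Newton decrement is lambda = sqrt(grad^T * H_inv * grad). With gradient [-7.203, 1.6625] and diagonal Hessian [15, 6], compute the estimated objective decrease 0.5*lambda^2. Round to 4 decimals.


Step 1: H is diagonal, so H^(-1) * g = [-0.4802, 0.2771].
Step 2: g^T H^(-1) g = sum_i g_i^2 / H_ii
  = (-7.203)^2/15 + (1.6625)^2/6
  = 3.4589 + 0.4607 = 3.9195
Step 3: Objective decrease = 0.5 * g^T H^(-1) g = 1.9598


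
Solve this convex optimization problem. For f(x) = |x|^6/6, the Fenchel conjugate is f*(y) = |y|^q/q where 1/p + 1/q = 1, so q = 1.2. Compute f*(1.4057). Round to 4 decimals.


The conjugate exponent q satisfies 1/p + 1/q = 1.
p = 6, so q = 6/(6 - 1) = 1.2
|y|^q = 1.4057^1.2 = 1.5048
f*(1.4057) = 1.5048 / 1.2 = 1.254


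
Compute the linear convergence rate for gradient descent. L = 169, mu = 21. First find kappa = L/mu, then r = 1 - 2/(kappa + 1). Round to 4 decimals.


Step 1: Compute the condition number.
kappa = L/mu = 169/21 = 8.0476
Step 2: Compute the convergence rate.
r = 1 - 2/(kappa + 1) = 1 - 2*mu/(L + mu) = (L - mu)/(L + mu) = 148/190 = 0.7789


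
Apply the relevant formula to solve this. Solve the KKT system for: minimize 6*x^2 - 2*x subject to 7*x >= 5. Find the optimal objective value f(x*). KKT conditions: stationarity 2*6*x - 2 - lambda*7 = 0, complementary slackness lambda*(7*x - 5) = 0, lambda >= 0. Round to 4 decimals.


Step 1: Try lambda = 0 (constraint inactive).
x_unc = 2/(2*6) = 0.1667
Check: 7*0.1667 = 1.1669 < 5 -- violated!
Step 2: Constraint must be active: 7*x = 5
x* = 5/7 = 0.7143 (rounded; the exact value 5/7 is used below)
lambda = (2*6*(5/7) - 2)/7 = 0.9388
Step 3: Compute optimal value.
f(x*) = 6*(5/7)^2 - 2*(5/7) = 1.6327


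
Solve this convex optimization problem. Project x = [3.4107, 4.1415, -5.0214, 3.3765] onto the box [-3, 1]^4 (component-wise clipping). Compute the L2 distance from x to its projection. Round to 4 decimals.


Project each component onto [-3, 1].
clip(3.4107) = 1.0, clip(4.1415) = 1.0, clip(-5.0214) = -3.0, clip(3.3765) = 1.0
Projection = [1.0, 1.0, -3.0, 1.0]
Squared diffs: [5.8115, 9.869, 4.0861, 5.6478]
Distance = sqrt(25.4144) = 5.0413


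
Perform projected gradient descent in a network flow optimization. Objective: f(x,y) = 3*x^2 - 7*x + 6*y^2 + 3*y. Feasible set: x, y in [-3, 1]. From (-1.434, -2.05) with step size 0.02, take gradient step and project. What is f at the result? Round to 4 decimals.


Step 1: Compute gradient at (-1.434, -2.05).
grad_x = 2*3*-1.434 - 7 = -15.604
grad_y = 2*6*-2.05 + 3 = -21.6
Step 2: Gradient step.
x_raw = -1.434 - 0.02*-15.604 = -1.1219
y_raw = -2.05 - 0.02*-21.6 = -1.618
Step 3: Project onto [-3, 1].
x_proj = clip(-1.1219) = -1.1219
y_proj = clip(-1.618) = -1.618
Step 4: Evaluate f.
f(-1.1219, -1.618) = 22.4831


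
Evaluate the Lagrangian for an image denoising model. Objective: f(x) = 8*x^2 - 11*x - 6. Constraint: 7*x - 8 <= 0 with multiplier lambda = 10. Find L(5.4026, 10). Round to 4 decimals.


Step 1: Evaluate f(x).
f(5.4026) = 8*5.4026^2 - 11*5.4026 - 6 = 168.0761
Step 2: Evaluate g(x).
g(5.4026) = 7*5.4026 - 8 = 29.8182
Step 3: Compute Lagrangian.
L = 168.0761 + 10*29.8182 = 466.2581


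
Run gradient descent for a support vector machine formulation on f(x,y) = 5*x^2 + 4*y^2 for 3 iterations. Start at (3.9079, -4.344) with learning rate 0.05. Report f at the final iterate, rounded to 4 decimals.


Gradient descent on f(x,y) = 5*x^2 + 4*y^2.
Starting point: (3.9079, -4.344), alpha = 0.05
Step 1: grad_x = 2*5*3.9079 = 39.079, grad_y = 2*4*-4.344 = -34.752
  x_1 = 3.9079 - 0.05*39.079 = 1.954
  y_1 = -4.344 - 0.05*-34.752 = -2.6064
Step 2: grad_x = 2*5*1.954 = 19.5395, grad_y = 2*4*-2.6064 = -20.8512
  x_2 = 1.954 - 0.05*19.5395 = 0.977
  y_2 = -2.6064 - 0.05*-20.8512 = -1.5638
Step 3: grad_x = 2*5*0.977 = 9.7698, grad_y = 2*4*-1.5638 = -12.5107
  x_3 = 0.977 - 0.05*9.7698 = 0.4885
  y_3 = -1.5638 - 0.05*-12.5107 = -0.9383
f(0.4885, -0.9383) = 5*0.4885^2 + 4*(-0.9383)^2 = 4.7148


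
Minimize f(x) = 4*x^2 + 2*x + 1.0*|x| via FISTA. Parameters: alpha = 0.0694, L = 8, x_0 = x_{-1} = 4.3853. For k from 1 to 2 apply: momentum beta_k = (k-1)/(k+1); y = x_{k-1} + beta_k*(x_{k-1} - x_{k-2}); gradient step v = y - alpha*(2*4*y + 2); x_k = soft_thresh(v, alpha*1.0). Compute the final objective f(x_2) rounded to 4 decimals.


FISTA on f(x) = 4*x^2 + 2*x + 1.0*|x|
L = 8, alpha = 0.0694
Iteration 1: beta = 0.0, y = 4.3853 + 0.0*(4.3853 - 4.3853) = 4.3853
  grad(y) = 37.0824, v = y - alpha*grad = 1.8118
  prox(v) = soft_thresh(1.8118, 0.0694) = 1.7424
Iteration 2: beta = 0.3333, y = 1.7424 + 0.3333*(1.7424 - 4.3853) = 0.8614
  grad(y) = 8.8913, v = y - alpha*grad = 0.2444
  prox(v) = soft_thresh(0.2444, 0.0694) = 0.175
f(x_2) = 4*0.175^2 + 2*0.175 + 1.0*|0.175| = 0.6473


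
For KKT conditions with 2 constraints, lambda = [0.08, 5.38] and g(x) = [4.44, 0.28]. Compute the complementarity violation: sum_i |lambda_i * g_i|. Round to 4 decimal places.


KKT complementary slackness check:
lambda_1 * g_1 = 0.08 * 4.44 = 0.3552
lambda_2 * g_2 = 5.38 * 0.28 = 1.5064
Total violation = 0.3552 + 1.5064 = 1.8616


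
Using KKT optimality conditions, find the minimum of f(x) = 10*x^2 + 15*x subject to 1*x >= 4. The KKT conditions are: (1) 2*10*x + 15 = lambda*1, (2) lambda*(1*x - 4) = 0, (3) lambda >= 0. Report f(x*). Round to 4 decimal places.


Step 1: Try lambda = 0 (constraint inactive).
x_unc = -15/(2*10) = -0.75
Check: 1*-0.75 = -0.75 < 4 -- violated!
Step 2: Constraint must be active: 1*x = 4
x* = 4/1 = 4.0
lambda = (2*10*4.0 + 15)/1 = 95.0
Step 3: Compute optimal value.
f(x*) = 10*4.0^2 + 15*4.0 = 220.0


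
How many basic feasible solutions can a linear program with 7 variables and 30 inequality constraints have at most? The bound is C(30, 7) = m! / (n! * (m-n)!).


Each vertex corresponds to some choice of n active constraints out of m, so the number of vertices is at most C(m, n) = m! / (n!(m-n)!).
m = 30, n = 7
Numerator: 30 * 29 * 28 * 27 * 26 * 25 * 24
Denominator: 7! = 5040
C(30, 7) = 2035800


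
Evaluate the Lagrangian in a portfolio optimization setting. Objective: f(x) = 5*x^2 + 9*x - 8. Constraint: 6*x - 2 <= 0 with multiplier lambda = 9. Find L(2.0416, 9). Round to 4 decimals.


Step 1: Evaluate f(x).
f(2.0416) = 5*2.0416^2 + 9*2.0416 - 8 = 31.2151
Step 2: Evaluate g(x).
g(2.0416) = 6*2.0416 - 2 = 10.2496
Step 3: Compute Lagrangian.
L = 31.2151 + 9*10.2496 = 123.4615


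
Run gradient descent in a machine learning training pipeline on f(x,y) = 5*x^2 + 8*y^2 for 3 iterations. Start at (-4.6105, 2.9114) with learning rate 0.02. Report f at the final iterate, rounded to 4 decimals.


Gradient descent on f(x,y) = 5*x^2 + 8*y^2.
Starting point: (-4.6105, 2.9114), alpha = 0.02
Step 1: grad_x = 2*5*-4.6105 = -46.105, grad_y = 2*8*2.9114 = 46.5824
  x_1 = -4.6105 - 0.02*-46.105 = -3.6884
  y_1 = 2.9114 - 0.02*46.5824 = 1.9798
Step 2: grad_x = 2*5*-3.6884 = -36.884, grad_y = 2*8*1.9798 = 31.676
  x_2 = -3.6884 - 0.02*-36.884 = -2.9507
  y_2 = 1.9798 - 0.02*31.676 = 1.3462
Step 3: grad_x = 2*5*-2.9507 = -29.5072, grad_y = 2*8*1.3462 = 21.5397
  x_3 = -2.9507 - 0.02*-29.5072 = -2.3606
  y_3 = 1.3462 - 0.02*21.5397 = 0.9154
f(-2.3606, 0.9154) = 5*(-2.3606)^2 + 8*0.9154^2 = 34.5658


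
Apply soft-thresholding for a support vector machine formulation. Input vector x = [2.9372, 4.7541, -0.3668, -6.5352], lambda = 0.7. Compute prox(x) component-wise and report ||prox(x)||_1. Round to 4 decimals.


Soft-thresholding with lambda = 0.7:
prox(2.9372) = sign(2.9372)*max(|2.9372| - 0.7, 0) = 2.2372
prox(4.7541) = sign(4.7541)*max(|4.7541| - 0.7, 0) = 4.0541
prox(-0.3668) = sign(-0.3668)*max(|-0.3668| - 0.7, 0) = 0.0
prox(-6.5352) = sign(-6.5352)*max(|-6.5352| - 0.7, 0) = -5.8352
prox(x) = [2.2372, 4.0541, 0.0, -5.8352]
||prox(x)||_1 = 2.2372 + 4.0541 + 0.0 + 5.8352 = 12.1265


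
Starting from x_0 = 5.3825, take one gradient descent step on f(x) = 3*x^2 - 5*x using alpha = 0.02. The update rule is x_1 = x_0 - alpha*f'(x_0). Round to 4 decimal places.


We compute the gradient at x_0 and apply the update.
f'(x) = 6*x - 5
f'(5.3825) = 6*5.3825 - 5 = 27.295
x_1 = 5.3825 - 0.02*27.295 = 4.8366


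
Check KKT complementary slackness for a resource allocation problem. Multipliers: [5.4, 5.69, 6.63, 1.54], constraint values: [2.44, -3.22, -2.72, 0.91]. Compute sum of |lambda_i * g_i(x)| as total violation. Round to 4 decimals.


KKT complementary slackness check:
lambda_1 * g_1 = 5.4 * 2.44 = 13.176
lambda_2 * g_2 = 5.69 * -3.22 = -18.3218
lambda_3 * g_3 = 6.63 * -2.72 = -18.0336
lambda_4 * g_4 = 1.54 * 0.91 = 1.4014
Total violation = 13.176 + 18.3218 + 18.0336 + 1.4014 = 50.9328


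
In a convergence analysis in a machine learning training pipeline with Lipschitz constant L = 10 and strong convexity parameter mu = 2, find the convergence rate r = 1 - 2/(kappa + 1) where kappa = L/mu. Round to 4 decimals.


Step 1: Compute the condition number.
kappa = L/mu = 10/2 = 5.0
Step 2: Compute the convergence rate.
r = 1 - 2/(kappa + 1) = 1 - 2*mu/(L + mu) = (L - mu)/(L + mu) = 8/12 = 0.6667


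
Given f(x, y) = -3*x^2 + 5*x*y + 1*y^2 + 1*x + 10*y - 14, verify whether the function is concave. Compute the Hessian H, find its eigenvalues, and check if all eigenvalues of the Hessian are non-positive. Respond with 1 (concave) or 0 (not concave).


The Hessian of f(x,y) = -3*x^2 + 5*x*y + 1*y^2 + 1*x + 10*y - 14 is:
H = [[-6, 5], [5, 2]]
Trace = -6 + 2 = -4
Determinant = -6*2 - (5)^2 = -37
Discriminant = (-4)^2 - 4*-37 = 164.0
Eigenvalues: lambda_1 = -8.4031, lambda_2 = 4.4031
The function is not concave.

0


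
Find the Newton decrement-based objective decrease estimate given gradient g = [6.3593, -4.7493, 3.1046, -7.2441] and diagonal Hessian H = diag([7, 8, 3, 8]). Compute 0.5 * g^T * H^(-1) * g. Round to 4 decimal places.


Step 1: H is diagonal, so H^(-1) * g = [0.9085, -0.5937, 1.0349, -0.9055].
Step 2: g^T H^(-1) g = sum_i g_i^2 / H_ii
  = (6.3593)^2/7 + (-4.7493)^2/8 + (3.1046)^2/3 + (-7.2441)^2/8
  = 5.7772 + 2.8195 + 3.2128 + 6.5596 = 18.3692
Step 3: Objective decrease = 0.5 * g^T H^(-1) g = 9.1846


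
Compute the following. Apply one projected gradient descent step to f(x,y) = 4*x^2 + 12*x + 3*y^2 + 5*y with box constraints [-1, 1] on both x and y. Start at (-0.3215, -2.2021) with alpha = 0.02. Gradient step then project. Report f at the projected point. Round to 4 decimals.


Step 1: Compute gradient at (-0.3215, -2.2021).
grad_x = 2*4*-0.3215 + 12 = 9.428
grad_y = 2*3*-2.2021 + 5 = -8.2126
Step 2: Gradient step.
x_raw = -0.3215 - 0.02*9.428 = -0.5101
y_raw = -2.2021 - 0.02*-8.2126 = -2.0378
Step 3: Project onto [-1, 1].
x_proj = clip(-0.5101) = -0.5101
y_proj = clip(-2.0378) = -1.0
Step 4: Evaluate f.
f(-0.5101, -1.0) = -7.0801


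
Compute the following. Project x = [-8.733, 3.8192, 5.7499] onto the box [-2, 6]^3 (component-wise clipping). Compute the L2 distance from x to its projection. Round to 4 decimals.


Project each component onto [-2, 6].
clip(-8.733) = -2.0, clip(3.8192) = 3.8192, clip(5.7499) = 5.7499
Projection = [-2.0, 3.8192, 5.7499]
Squared diffs: [45.3333, 0.0, 0.0]
Distance = sqrt(45.3333) = 6.733


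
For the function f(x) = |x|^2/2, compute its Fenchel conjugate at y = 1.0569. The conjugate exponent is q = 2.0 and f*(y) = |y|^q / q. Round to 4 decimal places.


The conjugate exponent q satisfies 1/p + 1/q = 1.
p = 2, so q = 2/(2 - 1) = 2.0
|y|^q = 1.0569^2.0 = 1.117
f*(1.0569) = 1.117 / 2.0 = 0.5585


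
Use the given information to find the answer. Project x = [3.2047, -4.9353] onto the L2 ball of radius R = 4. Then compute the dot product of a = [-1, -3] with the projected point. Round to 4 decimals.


Step 1: Compute ||x|| (intermediates to 6 decimals).
||x|| = sqrt(3.2047^2 + (-4.9353)^2) = 5.884496
Step 2: Project.
Since ||x|| > R, scale = R/||x|| = 4/5.884496 = 0.679752, proj(x) = scale * x
proj(x) = [2.178401, -3.35478]
Step 3: Dot product.
a^T * proj(x) = -1*2.178401 - 3*(-3.35478) = 7.8859


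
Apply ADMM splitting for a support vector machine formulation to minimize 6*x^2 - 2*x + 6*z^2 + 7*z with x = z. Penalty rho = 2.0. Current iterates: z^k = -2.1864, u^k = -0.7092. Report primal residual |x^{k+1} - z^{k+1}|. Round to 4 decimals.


ADMM iteration with rho = 2.0, z^k = -2.1864, u^k = -0.7092
Step 1: x-update.
Minimize 6*x^2 - 2*x + (2.0/2)*(x + 2.1864 - 0.7092)^2
FOC: (2*6 + 2.0)*x = 2 + 2.0*(-2.1864 + 0.7092)
x^{k+1} = -0.0682
Step 2: z-update.
Minimize 6*z^2 + 7*z + (2.0/2)*(-0.0682 - z - 0.7092)^2
FOC: (2*6 + 2.0)*z = -7 + 2.0*(-0.0682 - 0.7092)
z^{k+1} = -0.6111
Step 3: u-update.
u^{k+1} = -0.7092 - 0.0682 + 0.6111 = -0.1663
Step 4: Primal residual = |-0.0682 + 0.6111| = 0.5429


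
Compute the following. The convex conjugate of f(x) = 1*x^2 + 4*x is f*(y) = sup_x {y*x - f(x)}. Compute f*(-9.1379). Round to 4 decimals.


f*(y) = sup_x {y*x - a*x^2 - b*x} = sup_x {(y-b)*x - a*x^2}
FOC: (y - b) - 2a*x = 0 => x* = (y - b)/(2a)
x* = (-9.1379 - 4)/(2*1) = -6.569
f*(-9.1379) = (y-b)^2/(4a) = (-9.1379 - 4)^2/(4*1)
= 172.6044/4 = 43.1511
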